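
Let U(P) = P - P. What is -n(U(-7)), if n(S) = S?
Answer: 0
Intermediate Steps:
U(P) = 0
-n(U(-7)) = -1*0 = 0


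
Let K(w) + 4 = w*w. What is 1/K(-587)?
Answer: 1/344565 ≈ 2.9022e-6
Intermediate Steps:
K(w) = -4 + w² (K(w) = -4 + w*w = -4 + w²)
1/K(-587) = 1/(-4 + (-587)²) = 1/(-4 + 344569) = 1/344565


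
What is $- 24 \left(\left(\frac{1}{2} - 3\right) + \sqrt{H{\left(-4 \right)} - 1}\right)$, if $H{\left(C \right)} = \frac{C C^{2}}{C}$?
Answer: $60 - 24 \sqrt{15} \approx -32.952$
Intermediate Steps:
$H{\left(C \right)} = C^{2}$ ($H{\left(C \right)} = \frac{C^{3}}{C} = C^{2}$)
$- 24 \left(\left(\frac{1}{2} - 3\right) + \sqrt{H{\left(-4 \right)} - 1}\right) = - 24 \left(\left(\frac{1}{2} - 3\right) + \sqrt{\left(-4\right)^{2} - 1}\right) = - 24 \left(\left(\frac{1}{2} - 3\right) + \sqrt{16 - 1}\right) = - 24 \left(- \frac{5}{2} + \sqrt{15}\right) = 60 - 24 \sqrt{15}$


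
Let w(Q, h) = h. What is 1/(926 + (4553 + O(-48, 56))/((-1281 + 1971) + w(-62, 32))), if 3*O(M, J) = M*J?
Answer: 722/672229 ≈ 0.0010740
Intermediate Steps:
O(M, J) = J*M/3 (O(M, J) = (M*J)/3 = (J*M)/3 = J*M/3)
1/(926 + (4553 + O(-48, 56))/((-1281 + 1971) + w(-62, 32))) = 1/(926 + (4553 + (⅓)*56*(-48))/((-1281 + 1971) + 32)) = 1/(926 + (4553 - 896)/(690 + 32)) = 1/(926 + 3657/722) = 1/(672229/722) = 722/672229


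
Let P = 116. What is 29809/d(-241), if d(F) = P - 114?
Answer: 29809/2 ≈ 14905.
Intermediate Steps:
d(F) = 2 (d(F) = 116 - 114 = 2)
29809/d(-241) = 29809/2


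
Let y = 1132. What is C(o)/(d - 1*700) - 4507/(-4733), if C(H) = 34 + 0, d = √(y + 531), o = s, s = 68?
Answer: 2088289459/2311299021 - 34*√1663/488337 ≈ 0.90067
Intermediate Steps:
o = 68
d = √1663 (d = √(1132 + 531) = √1663 ≈ 40.780)
C(H) = 34
C(o)/(d - 1*700) - 4507/(-4733) = 34/(√1663 - 1*700) - 4507/(-4733) = 34/(√1663 - 700) - 4507*(-1/4733) = 34/(-700 + √1663) + 4507/4733 = 4507/4733 + 34/(-700 + √1663)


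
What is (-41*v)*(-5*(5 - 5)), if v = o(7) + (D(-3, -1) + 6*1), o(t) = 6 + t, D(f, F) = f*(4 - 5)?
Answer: 0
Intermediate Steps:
D(f, F) = -f (D(f, F) = f*(-1) = -f)
v = 22 (v = (6 + 7) + (-1*(-3) + 6*1) = 13 + (3 + 6) = 13 + 9 = 22)
(-41*v)*(-5*(5 - 5)) = (-41*22)*(-5*(5 - 5)) = -(-4510)*0 = -902*0 = 0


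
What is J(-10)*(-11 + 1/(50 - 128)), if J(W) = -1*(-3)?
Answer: -859/26 ≈ -33.038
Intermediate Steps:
J(W) = 3
J(-10)*(-11 + 1/(50 - 128)) = 3*(-11 + 1/(50 - 128)) = 3*(-11 + 1/(-78)) = 3*(-11 - 1/78) = 3*(-859/78) = -859/26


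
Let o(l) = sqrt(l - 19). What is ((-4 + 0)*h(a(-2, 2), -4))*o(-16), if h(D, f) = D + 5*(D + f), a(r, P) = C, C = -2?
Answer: 128*I*sqrt(35) ≈ 757.26*I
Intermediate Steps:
a(r, P) = -2
h(D, f) = 5*f + 6*D (h(D, f) = D + (5*D + 5*f) = 5*f + 6*D)
o(l) = sqrt(-19 + l)
((-4 + 0)*h(a(-2, 2), -4))*o(-16) = ((-4 + 0)*(5*(-4) + 6*(-2)))*sqrt(-19 - 16) = (-4*(-20 - 12))*sqrt(-35) = (-4*(-32))*(I*sqrt(35)) = 128*(I*sqrt(35)) = 128*I*sqrt(35)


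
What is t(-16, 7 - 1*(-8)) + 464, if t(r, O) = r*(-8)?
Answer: 592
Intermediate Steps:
t(r, O) = -8*r
t(-16, 7 - 1*(-8)) + 464 = -8*(-16) + 464 = 128 + 464 = 592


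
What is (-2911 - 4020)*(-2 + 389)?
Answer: -2682297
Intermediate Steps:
(-2911 - 4020)*(-2 + 389) = -6931*387 = -2682297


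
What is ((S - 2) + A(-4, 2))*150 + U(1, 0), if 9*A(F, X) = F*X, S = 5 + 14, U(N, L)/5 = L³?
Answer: 7250/3 ≈ 2416.7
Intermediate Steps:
U(N, L) = 5*L³
S = 19
A(F, X) = F*X/9 (A(F, X) = (F*X)/9 = F*X/9)
((S - 2) + A(-4, 2))*150 + U(1, 0) = ((19 - 2) + (⅑)*(-4)*2)*150 + 5*0³ = (17 - 8/9)*150 + 5*0 = (145/9)*150 + 0 = 7250/3 + 0 = 7250/3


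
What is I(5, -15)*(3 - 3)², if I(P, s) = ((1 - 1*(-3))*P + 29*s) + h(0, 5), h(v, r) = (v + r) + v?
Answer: 0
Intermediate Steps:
h(v, r) = r + 2*v (h(v, r) = (r + v) + v = r + 2*v)
I(P, s) = 5 + 4*P + 29*s (I(P, s) = ((1 - 1*(-3))*P + 29*s) + (5 + 2*0) = ((1 + 3)*P + 29*s) + (5 + 0) = (4*P + 29*s) + 5 = 5 + 4*P + 29*s)
I(5, -15)*(3 - 3)² = (5 + 4*5 + 29*(-15))*(3 - 3)² = (5 + 20 - 435)*0² = -410*0 = 0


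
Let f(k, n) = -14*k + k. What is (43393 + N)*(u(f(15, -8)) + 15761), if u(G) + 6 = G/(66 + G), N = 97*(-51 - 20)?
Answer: 24733910180/43 ≈ 5.7521e+8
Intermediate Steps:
f(k, n) = -13*k
N = -6887 (N = 97*(-71) = -6887)
u(G) = -6 + G/(66 + G)
(43393 + N)*(u(f(15, -8)) + 15761) = (43393 - 6887)*((-396 - (-65)*15)/(66 - 13*15) + 15761) = 36506*((-396 - 5*(-195))/(66 - 195) + 15761) = 36506*((-396 + 975)/(-129) + 15761) = 36506*(-1/129*579 + 15761) = 36506*(-193/43 + 15761) = 36506*(677530/43) = 24733910180/43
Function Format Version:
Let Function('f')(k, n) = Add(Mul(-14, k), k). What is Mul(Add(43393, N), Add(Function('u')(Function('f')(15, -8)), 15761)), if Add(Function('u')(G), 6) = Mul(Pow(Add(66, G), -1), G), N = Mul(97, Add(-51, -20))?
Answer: Rational(24733910180, 43) ≈ 5.7521e+8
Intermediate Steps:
Function('f')(k, n) = Mul(-13, k)
N = -6887 (N = Mul(97, -71) = -6887)
Function('u')(G) = Add(-6, Mul(G, Pow(Add(66, G), -1))) (Function('u')(G) = Add(-6, Mul(Pow(Add(66, G), -1), G)) = Add(-6, Mul(G, Pow(Add(66, G), -1))))
Mul(Add(43393, N), Add(Function('u')(Function('f')(15, -8)), 15761)) = Mul(Add(43393, -6887), Add(Mul(Pow(Add(66, Mul(-13, 15)), -1), Add(-396, Mul(-5, Mul(-13, 15)))), 15761)) = Mul(36506, Add(Mul(Pow(Add(66, -195), -1), Add(-396, Mul(-5, -195))), 15761)) = Mul(36506, Add(Mul(Pow(-129, -1), Add(-396, 975)), 15761)) = Mul(36506, Add(Mul(Rational(-1, 129), 579), 15761)) = Mul(36506, Add(Rational(-193, 43), 15761)) = Mul(36506, Rational(677530, 43)) = Rational(24733910180, 43)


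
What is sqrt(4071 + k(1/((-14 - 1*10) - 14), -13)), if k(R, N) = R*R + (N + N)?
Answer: sqrt(5840981)/38 ≈ 63.600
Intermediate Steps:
k(R, N) = R**2 + 2*N
sqrt(4071 + k(1/((-14 - 1*10) - 14), -13)) = sqrt(4071 + ((1/((-14 - 1*10) - 14))**2 + 2*(-13))) = sqrt(4071 + ((1/((-14 - 10) - 14))**2 - 26)) = sqrt(4071 + ((1/(-24 - 14))**2 - 26)) = sqrt(4071 + ((1/(-38))**2 - 26)) = sqrt(4071 + ((-1/38)**2 - 26)) = sqrt(4071 + (1/1444 - 26)) = sqrt(4071 - 37543/1444) = sqrt(5840981/1444) = sqrt(5840981)/38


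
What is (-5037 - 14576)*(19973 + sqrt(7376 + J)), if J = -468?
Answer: -391730449 - 39226*sqrt(1727) ≈ -3.9336e+8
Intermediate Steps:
(-5037 - 14576)*(19973 + sqrt(7376 + J)) = (-5037 - 14576)*(19973 + sqrt(7376 - 468)) = -19613*(19973 + sqrt(6908)) = -19613*(19973 + 2*sqrt(1727)) = -391730449 - 39226*sqrt(1727)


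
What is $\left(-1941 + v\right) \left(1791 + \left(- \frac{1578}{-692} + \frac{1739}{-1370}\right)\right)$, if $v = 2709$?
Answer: $\frac{163094218752}{118505} \approx 1.3763 \cdot 10^{6}$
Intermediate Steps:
$\left(-1941 + v\right) \left(1791 + \left(- \frac{1578}{-692} + \frac{1739}{-1370}\right)\right) = \left(-1941 + 2709\right) \left(1791 + \left(- \frac{1578}{-692} + \frac{1739}{-1370}\right)\right) = 768 \left(1791 + \left(\left(-1578\right) \left(- \frac{1}{692}\right) + 1739 \left(- \frac{1}{1370}\right)\right)\right) = 768 \left(1791 + \left(\frac{789}{346} - \frac{1739}{1370}\right)\right) = 768 \left(1791 + \frac{119809}{118505}\right) = 768 \cdot \frac{212362264}{118505} = \frac{163094218752}{118505}$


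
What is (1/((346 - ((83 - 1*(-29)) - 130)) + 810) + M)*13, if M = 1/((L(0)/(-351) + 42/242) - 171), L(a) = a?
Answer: -30346/466665 ≈ -0.065027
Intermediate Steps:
M = -121/20670 (M = 1/((0/(-351) + 42/242) - 171) = 1/((0*(-1/351) + 42*(1/242)) - 171) = 1/((0 + 21/121) - 171) = 1/(21/121 - 171) = 1/(-20670/121) = -121/20670 ≈ -0.0058539)
(1/((346 - ((83 - 1*(-29)) - 130)) + 810) + M)*13 = (1/((346 - ((83 - 1*(-29)) - 130)) + 810) - 121/20670)*13 = (1/((346 - ((83 + 29) - 130)) + 810) - 121/20670)*13 = (1/((346 - (112 - 130)) + 810) - 121/20670)*13 = (1/((346 - 1*(-18)) + 810) - 121/20670)*13 = (1/((346 + 18) + 810) - 121/20670)*13 = (1/(364 + 810) - 121/20670)*13 = (1/1174 - 121/20670)*13 = -30346/6066645*13 = -30346/466665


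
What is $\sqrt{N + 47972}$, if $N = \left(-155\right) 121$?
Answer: $\sqrt{29217} \approx 170.93$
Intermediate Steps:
$N = -18755$
$\sqrt{N + 47972} = \sqrt{-18755 + 47972} = \sqrt{29217}$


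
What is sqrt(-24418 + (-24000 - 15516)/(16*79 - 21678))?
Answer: 4*I*sqrt(158983446061)/10207 ≈ 156.26*I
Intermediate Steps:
sqrt(-24418 + (-24000 - 15516)/(16*79 - 21678)) = sqrt(-24418 - 39516/(1264 - 21678)) = sqrt(-24418 - 39516/(-20414)) = sqrt(-24418 - 39516*(-1/20414)) = sqrt(-24418 + 19758/10207) = sqrt(-249214768/10207) = 4*I*sqrt(158983446061)/10207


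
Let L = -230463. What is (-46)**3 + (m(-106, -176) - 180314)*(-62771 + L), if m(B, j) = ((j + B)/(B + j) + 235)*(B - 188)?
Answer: 73219845996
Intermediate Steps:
m(B, j) = -44368 + 236*B (m(B, j) = ((B + j)/(B + j) + 235)*(-188 + B) = (1 + 235)*(-188 + B) = 236*(-188 + B) = -44368 + 236*B)
(-46)**3 + (m(-106, -176) - 180314)*(-62771 + L) = (-46)**3 + ((-44368 + 236*(-106)) - 180314)*(-62771 - 230463) = -97336 + ((-44368 - 25016) - 180314)*(-293234) = -97336 + (-69384 - 180314)*(-293234) = -97336 - 249698*(-293234) = -97336 + 73219943332 = 73219845996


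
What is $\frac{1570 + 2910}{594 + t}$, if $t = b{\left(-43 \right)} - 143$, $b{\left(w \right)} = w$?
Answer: $\frac{560}{51} \approx 10.98$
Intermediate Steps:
$t = -186$ ($t = -43 - 143 = -186$)
$\frac{1570 + 2910}{594 + t} = \frac{1570 + 2910}{594 - 186} = \frac{4480}{408} = 4480 \cdot \frac{1}{408} = \frac{560}{51}$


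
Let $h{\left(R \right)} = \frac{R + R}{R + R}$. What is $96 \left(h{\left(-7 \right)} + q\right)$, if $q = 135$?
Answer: $13056$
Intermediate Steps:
$h{\left(R \right)} = 1$ ($h{\left(R \right)} = \frac{2 R}{2 R} = 2 R \frac{1}{2 R} = 1$)
$96 \left(h{\left(-7 \right)} + q\right) = 96 \left(1 + 135\right) = 96 \cdot 136 = 13056$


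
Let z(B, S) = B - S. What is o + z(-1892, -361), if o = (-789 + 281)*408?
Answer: -208795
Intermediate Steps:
o = -207264 (o = -508*408 = -207264)
o + z(-1892, -361) = -207264 + (-1892 - 1*(-361)) = -207264 + (-1892 + 361) = -207264 - 1531 = -208795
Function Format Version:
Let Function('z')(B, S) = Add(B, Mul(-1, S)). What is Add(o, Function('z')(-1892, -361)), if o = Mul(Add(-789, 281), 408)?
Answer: -208795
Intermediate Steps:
o = -207264 (o = Mul(-508, 408) = -207264)
Add(o, Function('z')(-1892, -361)) = Add(-207264, Add(-1892, Mul(-1, -361))) = Add(-207264, Add(-1892, 361)) = Add(-207264, -1531) = -208795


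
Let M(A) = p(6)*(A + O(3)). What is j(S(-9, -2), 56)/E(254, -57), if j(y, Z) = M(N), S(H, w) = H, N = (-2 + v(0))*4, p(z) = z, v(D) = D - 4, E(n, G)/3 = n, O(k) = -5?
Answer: -29/127 ≈ -0.22835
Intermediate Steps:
E(n, G) = 3*n
v(D) = -4 + D
N = -24 (N = (-2 + (-4 + 0))*4 = (-2 - 4)*4 = -6*4 = -24)
M(A) = -30 + 6*A (M(A) = 6*(A - 5) = 6*(-5 + A) = -30 + 6*A)
j(y, Z) = -174 (j(y, Z) = -30 + 6*(-24) = -30 - 144 = -174)
j(S(-9, -2), 56)/E(254, -57) = -174/(3*254) = -174/762 = -174*1/762 = -29/127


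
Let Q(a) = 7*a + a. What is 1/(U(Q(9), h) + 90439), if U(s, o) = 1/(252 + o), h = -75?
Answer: 177/16007704 ≈ 1.1057e-5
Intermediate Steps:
Q(a) = 8*a
1/(U(Q(9), h) + 90439) = 1/(1/(252 - 75) + 90439) = 1/(1/177 + 90439) = 1/(16007704/177) = 177/16007704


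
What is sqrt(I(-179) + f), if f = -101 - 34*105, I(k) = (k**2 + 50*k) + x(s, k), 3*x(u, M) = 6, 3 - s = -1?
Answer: 3*sqrt(2158) ≈ 139.36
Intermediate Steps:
s = 4 (s = 3 - 1*(-1) = 3 + 1 = 4)
x(u, M) = 2 (x(u, M) = (1/3)*6 = 2)
I(k) = 2 + k**2 + 50*k (I(k) = (k**2 + 50*k) + 2 = 2 + k**2 + 50*k)
f = -3671 (f = -101 - 3570 = -3671)
sqrt(I(-179) + f) = sqrt((2 + (-179)**2 + 50*(-179)) - 3671) = sqrt((2 + 32041 - 8950) - 3671) = sqrt(23093 - 3671) = sqrt(19422) = 3*sqrt(2158)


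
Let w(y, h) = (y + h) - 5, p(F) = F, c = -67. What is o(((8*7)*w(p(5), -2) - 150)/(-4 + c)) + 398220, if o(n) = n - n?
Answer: 398220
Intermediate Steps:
w(y, h) = -5 + h + y (w(y, h) = (h + y) - 5 = -5 + h + y)
o(n) = 0
o(((8*7)*w(p(5), -2) - 150)/(-4 + c)) + 398220 = 0 + 398220 = 398220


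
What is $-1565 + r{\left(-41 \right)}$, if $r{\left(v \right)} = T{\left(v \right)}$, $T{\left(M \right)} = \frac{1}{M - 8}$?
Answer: $- \frac{76686}{49} \approx -1565.0$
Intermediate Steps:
$T{\left(M \right)} = \frac{1}{-8 + M}$
$r{\left(v \right)} = \frac{1}{-8 + v}$
$-1565 + r{\left(-41 \right)} = -1565 + \frac{1}{-8 - 41} = -1565 + \frac{1}{-49} = -1565 - \frac{1}{49} = - \frac{76686}{49}$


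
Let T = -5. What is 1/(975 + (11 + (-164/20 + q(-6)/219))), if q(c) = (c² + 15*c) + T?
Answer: 1095/1070396 ≈ 0.0010230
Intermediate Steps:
q(c) = -5 + c² + 15*c (q(c) = (c² + 15*c) - 5 = -5 + c² + 15*c)
1/(975 + (11 + (-164/20 + q(-6)/219))) = 1/(975 + (11 + (-164/20 + (-5 + (-6)² + 15*(-6))/219))) = 1/(975 + (11 + (-164*1/20 + (-5 + 36 - 90)*(1/219)))) = 1/(975 + (11 + (-41/5 - 59*1/219))) = 1/(975 + (11 + (-41/5 - 59/219))) = 1/(975 + (11 - 9274/1095)) = 1/(975 + 2771/1095) = 1/(1070396/1095) = 1095/1070396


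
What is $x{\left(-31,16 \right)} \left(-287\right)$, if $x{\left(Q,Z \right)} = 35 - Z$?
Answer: $-5453$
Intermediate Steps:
$x{\left(-31,16 \right)} \left(-287\right) = \left(35 - 16\right) \left(-287\right) = 19 \left(-287\right) = -5453$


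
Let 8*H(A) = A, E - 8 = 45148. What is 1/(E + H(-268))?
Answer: 2/90245 ≈ 2.2162e-5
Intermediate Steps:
E = 45156 (E = 8 + 45148 = 45156)
H(A) = A/8
1/(E + H(-268)) = 1/(45156 + (⅛)*(-268)) = 1/(45156 - 67/2) = 1/(90245/2) = 2/90245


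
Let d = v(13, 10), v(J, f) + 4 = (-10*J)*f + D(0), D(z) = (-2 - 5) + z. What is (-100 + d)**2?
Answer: 1990921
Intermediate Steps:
D(z) = -7 + z
v(J, f) = -11 - 10*J*f (v(J, f) = -4 + ((-10*J)*f + (-7 + 0)) = -4 + (-10*J*f - 7) = -4 + (-7 - 10*J*f) = -11 - 10*J*f)
d = -1311 (d = -11 - 10*13*10 = -11 - 1300 = -1311)
(-100 + d)**2 = (-100 - 1311)**2 = (-1411)**2 = 1990921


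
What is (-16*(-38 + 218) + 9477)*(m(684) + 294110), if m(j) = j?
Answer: 1944756018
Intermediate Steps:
(-16*(-38 + 218) + 9477)*(m(684) + 294110) = (-16*(-38 + 218) + 9477)*(684 + 294110) = (-16*180 + 9477)*294794 = (-2880 + 9477)*294794 = 6597*294794 = 1944756018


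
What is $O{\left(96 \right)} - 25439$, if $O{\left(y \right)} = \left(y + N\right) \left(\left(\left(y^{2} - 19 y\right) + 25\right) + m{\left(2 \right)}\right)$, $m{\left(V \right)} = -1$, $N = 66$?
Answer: $1175953$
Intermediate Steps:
$O{\left(y \right)} = \left(66 + y\right) \left(24 + y^{2} - 19 y\right)$ ($O{\left(y \right)} = \left(y + 66\right) \left(\left(\left(y^{2} - 19 y\right) + 25\right) - 1\right) = \left(66 + y\right) \left(\left(25 + y^{2} - 19 y\right) - 1\right) = \left(66 + y\right) \left(24 + y^{2} - 19 y\right)$)
$O{\left(96 \right)} - 25439 = \left(1584 + 96^{3} - 118080 + 47 \cdot 96^{2}\right) - 25439 = \left(1584 + 884736 - 118080 + 47 \cdot 9216\right) - 25439 = \left(1584 + 884736 - 118080 + 433152\right) - 25439 = 1201392 - 25439 = 1175953$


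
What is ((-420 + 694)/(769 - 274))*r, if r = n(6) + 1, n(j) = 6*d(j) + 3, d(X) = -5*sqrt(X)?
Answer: 1096/495 - 548*sqrt(6)/33 ≈ -38.462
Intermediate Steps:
n(j) = 3 - 30*sqrt(j) (n(j) = 6*(-5*sqrt(j)) + 3 = -30*sqrt(j) + 3 = 3 - 30*sqrt(j))
r = 4 - 30*sqrt(6) (r = (3 - 30*sqrt(6)) + 1 = 4 - 30*sqrt(6) ≈ -69.485)
((-420 + 694)/(769 - 274))*r = ((-420 + 694)/(769 - 274))*(4 - 30*sqrt(6)) = (274/495)*(4 - 30*sqrt(6)) = (274*(1/495))*(4 - 30*sqrt(6)) = 274*(4 - 30*sqrt(6))/495 = 1096/495 - 548*sqrt(6)/33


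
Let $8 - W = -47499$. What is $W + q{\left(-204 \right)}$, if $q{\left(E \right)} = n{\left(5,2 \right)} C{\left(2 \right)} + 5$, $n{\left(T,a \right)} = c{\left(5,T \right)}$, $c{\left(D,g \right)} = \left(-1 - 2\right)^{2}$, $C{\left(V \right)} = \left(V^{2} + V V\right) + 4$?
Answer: $47620$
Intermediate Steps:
$W = 47507$ ($W = 8 - -47499 = 8 + 47499 = 47507$)
$C{\left(V \right)} = 4 + 2 V^{2}$ ($C{\left(V \right)} = \left(V^{2} + V^{2}\right) + 4 = 2 V^{2} + 4 = 4 + 2 V^{2}$)
$c{\left(D,g \right)} = 9$ ($c{\left(D,g \right)} = \left(-3\right)^{2} = 9$)
$n{\left(T,a \right)} = 9$
$q{\left(E \right)} = 113$ ($q{\left(E \right)} = 9 \left(4 + 2 \cdot 2^{2}\right) + 5 = 9 \left(4 + 2 \cdot 4\right) + 5 = 9 \left(4 + 8\right) + 5 = 9 \cdot 12 + 5 = 108 + 5 = 113$)
$W + q{\left(-204 \right)} = 47507 + 113 = 47620$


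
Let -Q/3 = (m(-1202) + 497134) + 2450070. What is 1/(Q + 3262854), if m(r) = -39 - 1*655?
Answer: -1/5576676 ≈ -1.7932e-7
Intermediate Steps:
m(r) = -694 (m(r) = -39 - 655 = -694)
Q = -8839530 (Q = -3*((-694 + 497134) + 2450070) = -3*(496440 + 2450070) = -3*2946510 = -8839530)
1/(Q + 3262854) = 1/(-8839530 + 3262854) = 1/(-5576676) = -1/5576676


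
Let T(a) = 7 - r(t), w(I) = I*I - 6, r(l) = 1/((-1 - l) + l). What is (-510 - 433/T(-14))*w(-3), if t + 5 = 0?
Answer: -13539/8 ≈ -1692.4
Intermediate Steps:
t = -5 (t = -5 + 0 = -5)
r(l) = -1 (r(l) = 1/(-1) = -1)
w(I) = -6 + I² (w(I) = I² - 6 = -6 + I²)
T(a) = 8 (T(a) = 7 - 1*(-1) = 7 + 1 = 8)
(-510 - 433/T(-14))*w(-3) = (-510 - 433/8)*(-6 + (-3)²) = (-510 - 433*⅛)*(-6 + 9) = (-510 - 433/8)*3 = -4513/8*3 = -13539/8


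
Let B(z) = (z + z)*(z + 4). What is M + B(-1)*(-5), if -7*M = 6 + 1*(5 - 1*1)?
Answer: 200/7 ≈ 28.571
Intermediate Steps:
B(z) = 2*z*(4 + z) (B(z) = (2*z)*(4 + z) = 2*z*(4 + z))
M = -10/7 (M = -(6 + 1*(5 - 1*1))/7 = -(6 + 1*(5 - 1))/7 = -(6 + 1*4)/7 = -(6 + 4)/7 = -⅐*10 = -10/7 ≈ -1.4286)
M + B(-1)*(-5) = -10/7 + (2*(-1)*(4 - 1))*(-5) = -10/7 + (2*(-1)*3)*(-5) = -10/7 - 6*(-5) = -10/7 + 30 = 200/7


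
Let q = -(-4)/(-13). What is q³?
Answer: -64/2197 ≈ -0.029131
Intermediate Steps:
q = -4/13 (q = -(-4)*(-1)/13 = -4*1/13 = -4/13 ≈ -0.30769)
q³ = (-4/13)³ = -64/2197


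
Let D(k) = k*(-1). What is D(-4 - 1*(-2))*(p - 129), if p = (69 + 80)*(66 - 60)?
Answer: 1530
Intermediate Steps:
D(k) = -k
p = 894 (p = 149*6 = 894)
D(-4 - 1*(-2))*(p - 129) = (-(-4 - 1*(-2)))*(894 - 129) = -(-4 + 2)*765 = -1*(-2)*765 = 2*765 = 1530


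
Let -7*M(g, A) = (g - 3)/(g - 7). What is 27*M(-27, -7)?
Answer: -405/119 ≈ -3.4034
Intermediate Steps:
M(g, A) = -(-3 + g)/(7*(-7 + g)) (M(g, A) = -(g - 3)/(7*(g - 7)) = -(-3 + g)/(7*(-7 + g)))
27*M(-27, -7) = 27*((3 - 1*(-27))/(7*(-7 - 27))) = 27*((⅐)*(3 + 27)/(-34)) = 27*((⅐)*(-1/34)*30) = 27*(-15/119) = -405/119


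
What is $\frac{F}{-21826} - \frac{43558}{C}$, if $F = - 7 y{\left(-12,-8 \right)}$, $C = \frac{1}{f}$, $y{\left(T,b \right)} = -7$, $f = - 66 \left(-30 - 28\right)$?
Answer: $- \frac{519895394839}{3118} \approx -1.6674 \cdot 10^{8}$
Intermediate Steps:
$f = 3828$ ($f = \left(-66\right) \left(-58\right) = 3828$)
$C = \frac{1}{3828} \approx 0.00026123$
$F = 49$ ($F = \left(-7\right) \left(-7\right) = 49$)
$\frac{F}{-21826} - \frac{43558}{C} = \frac{49}{-21826} - 43558 \frac{1}{\frac{1}{3828}} = 49 \left(- \frac{1}{21826}\right) - 166740024 = - \frac{7}{3118} - 166740024 = - \frac{519895394839}{3118}$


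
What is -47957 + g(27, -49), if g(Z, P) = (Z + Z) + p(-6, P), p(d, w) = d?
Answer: -47909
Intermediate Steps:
g(Z, P) = -6 + 2*Z (g(Z, P) = (Z + Z) - 6 = 2*Z - 6 = -6 + 2*Z)
-47957 + g(27, -49) = -47957 + (-6 + 2*27) = -47957 + (-6 + 54) = -47957 + 48 = -47909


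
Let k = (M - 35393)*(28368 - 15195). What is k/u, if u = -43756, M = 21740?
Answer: 179850969/43756 ≈ 4110.3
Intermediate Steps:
k = -179850969 (k = (21740 - 35393)*(28368 - 15195) = -13653*13173 = -179850969)
k/u = -179850969/(-43756) = -179850969*(-1/43756) = 179850969/43756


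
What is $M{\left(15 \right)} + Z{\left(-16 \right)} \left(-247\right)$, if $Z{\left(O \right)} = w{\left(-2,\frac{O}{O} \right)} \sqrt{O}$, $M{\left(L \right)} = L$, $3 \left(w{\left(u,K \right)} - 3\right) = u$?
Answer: $15 - \frac{6916 i}{3} \approx 15.0 - 2305.3 i$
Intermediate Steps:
$w{\left(u,K \right)} = 3 + \frac{u}{3}$
$Z{\left(O \right)} = \frac{7 \sqrt{O}}{3}$ ($Z{\left(O \right)} = \left(3 + \frac{1}{3} \left(-2\right)\right) \sqrt{O} = \left(3 - \frac{2}{3}\right) \sqrt{O} = \frac{7 \sqrt{O}}{3}$)
$M{\left(15 \right)} + Z{\left(-16 \right)} \left(-247\right) = 15 + \frac{7 \sqrt{-16}}{3} \left(-247\right) = 15 + \frac{7 \cdot 4 i}{3} \left(-247\right) = 15 + \frac{28 i}{3} \left(-247\right) = 15 - \frac{6916 i}{3}$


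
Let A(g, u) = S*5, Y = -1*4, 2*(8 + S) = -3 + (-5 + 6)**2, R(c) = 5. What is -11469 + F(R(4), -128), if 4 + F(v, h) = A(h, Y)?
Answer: -11518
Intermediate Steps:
S = -9 (S = -8 + (-3 + (-5 + 6)**2)/2 = -8 + (-3 + 1**2)/2 = -8 + (-3 + 1)/2 = -8 + (1/2)*(-2) = -8 - 1 = -9)
Y = -4
A(g, u) = -45 (A(g, u) = -9*5 = -45)
F(v, h) = -49 (F(v, h) = -4 - 45 = -49)
-11469 + F(R(4), -128) = -11469 - 49 = -11518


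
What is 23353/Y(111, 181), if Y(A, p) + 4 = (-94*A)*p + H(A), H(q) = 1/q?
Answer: -235653/19057267 ≈ -0.012366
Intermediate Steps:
Y(A, p) = -4 + 1/A - 94*A*p (Y(A, p) = -4 + ((-94*A)*p + 1/A) = -4 + (-94*A*p + 1/A) = -4 + (1/A - 94*A*p) = -4 + 1/A - 94*A*p)
23353/Y(111, 181) = 23353/(-4 + 1/111 - 94*111*181) = 23353/(-4 + 1/111 - 1888554) = 23353/(-209629937/111) = 23353*(-111/209629937) = -235653/19057267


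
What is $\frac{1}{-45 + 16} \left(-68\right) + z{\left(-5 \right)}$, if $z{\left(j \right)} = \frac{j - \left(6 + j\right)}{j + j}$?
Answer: $\frac{427}{145} \approx 2.9448$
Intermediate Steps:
$z{\left(j \right)} = - \frac{3}{j}$ ($z{\left(j \right)} = - \frac{6}{2 j} = - 6 \frac{1}{2 j} = - \frac{3}{j}$)
$\frac{1}{-45 + 16} \left(-68\right) + z{\left(-5 \right)} = \frac{1}{-45 + 16} \left(-68\right) - \frac{3}{-5} = \frac{1}{-29} \left(-68\right) - - \frac{3}{5} = \left(- \frac{1}{29}\right) \left(-68\right) + \frac{3}{5} = \frac{68}{29} + \frac{3}{5} = \frac{427}{145}$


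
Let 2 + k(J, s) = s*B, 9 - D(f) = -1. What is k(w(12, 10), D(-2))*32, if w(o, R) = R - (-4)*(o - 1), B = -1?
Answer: -384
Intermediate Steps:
D(f) = 10 (D(f) = 9 - 1*(-1) = 9 + 1 = 10)
w(o, R) = -4 + R + 4*o (w(o, R) = R - (-4)*(-1 + o) = R - (4 - 4*o) = R + (-4 + 4*o) = -4 + R + 4*o)
k(J, s) = -2 - s (k(J, s) = -2 + s*(-1) = -2 - s)
k(w(12, 10), D(-2))*32 = (-2 - 1*10)*32 = (-2 - 10)*32 = -12*32 = -384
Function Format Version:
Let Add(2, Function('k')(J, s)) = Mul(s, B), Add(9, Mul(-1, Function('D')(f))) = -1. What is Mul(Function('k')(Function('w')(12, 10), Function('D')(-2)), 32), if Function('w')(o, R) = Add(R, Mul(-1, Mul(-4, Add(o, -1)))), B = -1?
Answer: -384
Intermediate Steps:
Function('D')(f) = 10 (Function('D')(f) = Add(9, Mul(-1, -1)) = Add(9, 1) = 10)
Function('w')(o, R) = Add(-4, R, Mul(4, o)) (Function('w')(o, R) = Add(R, Mul(-1, Mul(-4, Add(-1, o)))) = Add(R, Mul(-1, Add(4, Mul(-4, o)))) = Add(R, Add(-4, Mul(4, o))) = Add(-4, R, Mul(4, o)))
Function('k')(J, s) = Add(-2, Mul(-1, s)) (Function('k')(J, s) = Add(-2, Mul(s, -1)) = Add(-2, Mul(-1, s)))
Mul(Function('k')(Function('w')(12, 10), Function('D')(-2)), 32) = Mul(Add(-2, Mul(-1, 10)), 32) = Mul(Add(-2, -10), 32) = Mul(-12, 32) = -384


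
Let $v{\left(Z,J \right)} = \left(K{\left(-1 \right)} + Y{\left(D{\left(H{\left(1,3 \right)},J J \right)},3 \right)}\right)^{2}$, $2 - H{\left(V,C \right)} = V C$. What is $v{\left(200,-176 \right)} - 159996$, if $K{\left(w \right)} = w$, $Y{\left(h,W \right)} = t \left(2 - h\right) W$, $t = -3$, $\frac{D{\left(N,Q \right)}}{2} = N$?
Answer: $-158627$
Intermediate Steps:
$H{\left(V,C \right)} = 2 - C V$ ($H{\left(V,C \right)} = 2 - V C = 2 - C V$)
$D{\left(N,Q \right)} = 2 N$
$Y{\left(h,W \right)} = W \left(-6 + 3 h\right)$ ($Y{\left(h,W \right)} = - 3 \left(2 - h\right) W = \left(-6 + 3 h\right) W = W \left(-6 + 3 h\right)$)
$v{\left(Z,J \right)} = 1369$ ($v{\left(Z,J \right)} = \left(-1 + 3 \cdot 3 \left(-2 + 2 \left(2 - 3 \cdot 1\right)\right)\right)^{2} = \left(-1 + 3 \cdot 3 \left(-2 + 2 \left(2 - 3\right)\right)\right)^{2} = \left(-1 + 3 \cdot 3 \left(-2 + 2 \left(-1\right)\right)\right)^{2} = \left(-1 + 3 \cdot 3 \left(-2 - 2\right)\right)^{2} = \left(-1 + 3 \cdot 3 \left(-4\right)\right)^{2} = \left(-1 - 36\right)^{2} = \left(-37\right)^{2} = 1369$)
$v{\left(200,-176 \right)} - 159996 = 1369 - 159996 = -158627$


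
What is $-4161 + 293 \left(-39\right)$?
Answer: $-15588$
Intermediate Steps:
$-4161 + 293 \left(-39\right) = -4161 - 11427 = -15588$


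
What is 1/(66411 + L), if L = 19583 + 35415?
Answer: 1/121409 ≈ 8.2366e-6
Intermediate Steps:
L = 54998
1/(66411 + L) = 1/(66411 + 54998) = 1/121409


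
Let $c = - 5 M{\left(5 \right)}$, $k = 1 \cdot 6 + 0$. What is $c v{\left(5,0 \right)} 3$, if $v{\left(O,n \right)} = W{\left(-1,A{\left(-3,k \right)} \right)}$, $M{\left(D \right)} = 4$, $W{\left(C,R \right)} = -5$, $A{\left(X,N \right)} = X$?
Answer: $300$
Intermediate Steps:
$k = 6$ ($k = 6 + 0 = 6$)
$c = -20$ ($c = \left(-5\right) 4 = -20$)
$v{\left(O,n \right)} = -5$
$c v{\left(5,0 \right)} 3 = \left(-20\right) \left(-5\right) 3 = 100 \cdot 3 = 300$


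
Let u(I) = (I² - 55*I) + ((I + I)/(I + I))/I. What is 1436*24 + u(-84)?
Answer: 3875759/84 ≈ 46140.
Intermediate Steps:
u(I) = 1/I + I² - 55*I (u(I) = (I² - 55*I) + ((2*I)/((2*I)))/I = (I² - 55*I) + ((2*I)*(1/(2*I)))/I = (I² - 55*I) + 1/I = 1/I + I² - 55*I)
1436*24 + u(-84) = 1436*24 + (1 + (-84)²*(-55 - 84))/(-84) = 34464 - (1 + 7056*(-139))/84 = 34464 - (1 - 980784)/84 = 34464 - 1/84*(-980783) = 34464 + 980783/84 = 3875759/84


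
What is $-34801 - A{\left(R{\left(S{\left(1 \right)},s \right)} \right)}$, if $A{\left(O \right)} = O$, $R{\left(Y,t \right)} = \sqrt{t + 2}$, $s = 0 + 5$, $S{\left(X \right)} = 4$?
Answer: $-34801 - \sqrt{7} \approx -34804.0$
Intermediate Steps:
$s = 5$
$R{\left(Y,t \right)} = \sqrt{2 + t}$
$-34801 - A{\left(R{\left(S{\left(1 \right)},s \right)} \right)} = -34801 - \sqrt{2 + 5} = -34801 - \sqrt{7}$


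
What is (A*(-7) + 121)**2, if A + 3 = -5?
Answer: 31329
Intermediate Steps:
A = -8 (A = -3 - 5 = -8)
(A*(-7) + 121)**2 = (-8*(-7) + 121)**2 = (56 + 121)**2 = 177**2 = 31329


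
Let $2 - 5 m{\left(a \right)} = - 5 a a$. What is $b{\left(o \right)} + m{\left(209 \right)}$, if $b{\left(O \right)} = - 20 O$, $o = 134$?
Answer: $\frac{205007}{5} \approx 41001.0$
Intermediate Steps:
$m{\left(a \right)} = \frac{2}{5} + a^{2}$ ($m{\left(a \right)} = \frac{2}{5} - \frac{- 5 a a}{5} = \frac{2}{5} - \frac{\left(-5\right) a^{2}}{5} = \frac{2}{5} + a^{2}$)
$b{\left(o \right)} + m{\left(209 \right)} = \left(-20\right) 134 + \left(\frac{2}{5} + 209^{2}\right) = -2680 + \left(\frac{2}{5} + 43681\right) = -2680 + \frac{218407}{5} = \frac{205007}{5}$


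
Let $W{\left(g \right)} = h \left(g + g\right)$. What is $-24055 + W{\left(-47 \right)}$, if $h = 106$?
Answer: $-34019$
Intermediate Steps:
$W{\left(g \right)} = 212 g$ ($W{\left(g \right)} = 106 \left(g + g\right) = 106 \cdot 2 g = 212 g$)
$-24055 + W{\left(-47 \right)} = -24055 + 212 \left(-47\right) = -24055 - 9964 = -34019$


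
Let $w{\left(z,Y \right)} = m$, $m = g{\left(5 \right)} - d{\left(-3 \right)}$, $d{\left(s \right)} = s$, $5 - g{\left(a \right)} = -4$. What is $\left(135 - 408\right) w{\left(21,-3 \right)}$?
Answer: $-3276$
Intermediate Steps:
$g{\left(a \right)} = 9$ ($g{\left(a \right)} = 5 - -4 = 5 + 4 = 9$)
$m = 12$ ($m = 9 - -3 = 9 + 3 = 12$)
$w{\left(z,Y \right)} = 12$
$\left(135 - 408\right) w{\left(21,-3 \right)} = \left(135 - 408\right) 12 = \left(-273\right) 12 = -3276$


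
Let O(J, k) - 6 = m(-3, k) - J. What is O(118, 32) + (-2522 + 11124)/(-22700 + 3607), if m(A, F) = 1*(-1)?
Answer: -2166111/19093 ≈ -113.45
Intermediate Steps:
m(A, F) = -1
O(J, k) = 5 - J (O(J, k) = 6 + (-1 - J) = 5 - J)
O(118, 32) + (-2522 + 11124)/(-22700 + 3607) = (5 - 1*118) + (-2522 + 11124)/(-22700 + 3607) = (5 - 118) + 8602/(-19093) = -113 + 8602*(-1/19093) = -113 - 8602/19093 = -2166111/19093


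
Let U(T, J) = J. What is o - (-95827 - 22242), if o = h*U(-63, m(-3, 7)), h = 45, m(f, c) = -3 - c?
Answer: 117619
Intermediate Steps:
o = -450 (o = 45*(-3 - 1*7) = 45*(-3 - 7) = 45*(-10) = -450)
o - (-95827 - 22242) = -450 - (-95827 - 22242) = -450 - 1*(-118069) = -450 + 118069 = 117619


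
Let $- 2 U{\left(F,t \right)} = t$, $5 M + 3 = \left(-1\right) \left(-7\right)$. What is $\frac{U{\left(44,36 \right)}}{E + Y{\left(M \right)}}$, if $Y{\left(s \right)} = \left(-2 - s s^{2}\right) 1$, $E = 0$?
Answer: $\frac{1125}{157} \approx 7.1656$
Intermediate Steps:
$M = \frac{4}{5}$ ($M = - \frac{3}{5} + \frac{\left(-1\right) \left(-7\right)}{5} = - \frac{3}{5} + \frac{1}{5} \cdot 7 = - \frac{3}{5} + \frac{7}{5} = \frac{4}{5} \approx 0.8$)
$U{\left(F,t \right)} = - \frac{t}{2}$
$Y{\left(s \right)} = -2 - s^{3}$ ($Y{\left(s \right)} = \left(-2 - s^{3}\right) 1 = -2 - s^{3}$)
$\frac{U{\left(44,36 \right)}}{E + Y{\left(M \right)}} = \frac{\left(- \frac{1}{2}\right) 36}{0 - \frac{314}{125}} = - \frac{18}{0 - \frac{314}{125}} = - \frac{18}{- \frac{314}{125}} = \left(-18\right) \left(- \frac{125}{314}\right) = \frac{1125}{157}$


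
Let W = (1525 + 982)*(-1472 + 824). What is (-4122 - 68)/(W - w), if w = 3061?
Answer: 4190/1627597 ≈ 0.0025743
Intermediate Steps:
W = -1624536 (W = 2507*(-648) = -1624536)
(-4122 - 68)/(W - w) = (-4122 - 68)/(-1624536 - 1*3061) = -4190/(-1624536 - 3061) = -4190/(-1627597) = -4190*(-1/1627597) = 4190/1627597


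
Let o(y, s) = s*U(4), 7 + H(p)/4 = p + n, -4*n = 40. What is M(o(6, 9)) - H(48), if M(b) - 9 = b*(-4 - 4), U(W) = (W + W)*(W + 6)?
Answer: -5875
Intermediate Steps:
n = -10 (n = -¼*40 = -10)
U(W) = 2*W*(6 + W) (U(W) = (2*W)*(6 + W) = 2*W*(6 + W))
H(p) = -68 + 4*p (H(p) = -28 + 4*(p - 10) = -28 + 4*(-10 + p) = -28 + (-40 + 4*p) = -68 + 4*p)
o(y, s) = 80*s (o(y, s) = s*(2*4*(6 + 4)) = s*(2*4*10) = s*80 = 80*s)
M(b) = 9 - 8*b (M(b) = 9 + b*(-4 - 4) = 9 + b*(-8) = 9 - 8*b)
M(o(6, 9)) - H(48) = (9 - 640*9) - (-68 + 4*48) = (9 - 8*720) - (-68 + 192) = (9 - 5760) - 1*124 = -5751 - 124 = -5875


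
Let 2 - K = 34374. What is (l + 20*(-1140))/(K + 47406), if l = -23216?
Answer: -23008/6517 ≈ -3.5305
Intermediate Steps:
K = -34372 (K = 2 - 1*34374 = 2 - 34374 = -34372)
(l + 20*(-1140))/(K + 47406) = (-23216 + 20*(-1140))/(-34372 + 47406) = (-23216 - 22800)/13034 = -46016*1/13034 = -23008/6517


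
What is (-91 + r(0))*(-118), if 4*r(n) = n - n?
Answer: 10738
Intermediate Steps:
r(n) = 0 (r(n) = (n - n)/4 = (¼)*0 = 0)
(-91 + r(0))*(-118) = (-91 + 0)*(-118) = -91*(-118) = 10738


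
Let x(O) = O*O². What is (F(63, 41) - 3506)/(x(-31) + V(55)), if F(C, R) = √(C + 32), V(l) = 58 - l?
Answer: 1753/14894 - √95/29788 ≈ 0.11737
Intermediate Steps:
F(C, R) = √(32 + C)
x(O) = O³
(F(63, 41) - 3506)/(x(-31) + V(55)) = (√(32 + 63) - 3506)/((-31)³ + (58 - 1*55)) = (√95 - 3506)/(-29791 + (58 - 55)) = (-3506 + √95)/(-29791 + 3) = (-3506 + √95)/(-29788) = (-3506 + √95)*(-1/29788) = 1753/14894 - √95/29788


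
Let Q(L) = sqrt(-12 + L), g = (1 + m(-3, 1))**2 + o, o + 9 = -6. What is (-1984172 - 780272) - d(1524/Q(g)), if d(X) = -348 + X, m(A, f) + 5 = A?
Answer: -2764096 - 762*sqrt(22)/11 ≈ -2.7644e+6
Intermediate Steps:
o = -15 (o = -9 - 6 = -15)
m(A, f) = -5 + A
g = 34 (g = (1 + (-5 - 3))**2 - 15 = (1 - 8)**2 - 15 = (-7)**2 - 15 = 49 - 15 = 34)
(-1984172 - 780272) - d(1524/Q(g)) = (-1984172 - 780272) - (-348 + 1524/(sqrt(-12 + 34))) = -2764444 - (-348 + 1524/(sqrt(22))) = -2764444 - (-348 + 1524*(sqrt(22)/22)) = -2764444 - (-348 + 762*sqrt(22)/11) = -2764444 + (348 - 762*sqrt(22)/11) = -2764096 - 762*sqrt(22)/11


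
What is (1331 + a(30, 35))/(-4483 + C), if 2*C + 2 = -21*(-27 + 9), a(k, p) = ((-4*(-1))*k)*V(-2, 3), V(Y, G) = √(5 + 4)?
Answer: -1691/4295 ≈ -0.39371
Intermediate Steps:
V(Y, G) = 3 (V(Y, G) = √9 = 3)
a(k, p) = 12*k (a(k, p) = ((-4*(-1))*k)*3 = (4*k)*3 = 12*k)
C = 188 (C = -1 + (-21*(-27 + 9))/2 = -1 + (-21*(-18))/2 = -1 + (½)*378 = -1 + 189 = 188)
(1331 + a(30, 35))/(-4483 + C) = (1331 + 12*30)/(-4483 + 188) = (1331 + 360)/(-4295) = 1691*(-1/4295) = -1691/4295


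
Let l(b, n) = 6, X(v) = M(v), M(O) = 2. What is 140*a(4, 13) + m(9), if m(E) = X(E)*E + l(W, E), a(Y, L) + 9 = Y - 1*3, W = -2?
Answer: -1096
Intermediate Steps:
X(v) = 2
a(Y, L) = -12 + Y (a(Y, L) = -9 + (Y - 1*3) = -9 + (Y - 3) = -9 + (-3 + Y) = -12 + Y)
m(E) = 6 + 2*E (m(E) = 2*E + 6 = 6 + 2*E)
140*a(4, 13) + m(9) = 140*(-12 + 4) + (6 + 2*9) = 140*(-8) + (6 + 18) = -1120 + 24 = -1096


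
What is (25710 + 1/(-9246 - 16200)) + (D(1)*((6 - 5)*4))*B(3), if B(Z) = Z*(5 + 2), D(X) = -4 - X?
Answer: 643529339/25446 ≈ 25290.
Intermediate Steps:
B(Z) = 7*Z (B(Z) = Z*7 = 7*Z)
(25710 + 1/(-9246 - 16200)) + (D(1)*((6 - 5)*4))*B(3) = (25710 + 1/(-9246 - 16200)) + ((-4 - 1*1)*((6 - 5)*4))*(7*3) = (25710 + 1/(-25446)) + ((-4 - 1)*(1*4))*21 = (25710 - 1/25446) - 5*4*21 = 654216659/25446 - 20*21 = 654216659/25446 - 420 = 643529339/25446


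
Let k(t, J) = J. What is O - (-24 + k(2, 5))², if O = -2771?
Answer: -3132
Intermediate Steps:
O - (-24 + k(2, 5))² = -2771 - (-24 + 5)² = -2771 - 1*(-19)² = -2771 - 1*361 = -2771 - 361 = -3132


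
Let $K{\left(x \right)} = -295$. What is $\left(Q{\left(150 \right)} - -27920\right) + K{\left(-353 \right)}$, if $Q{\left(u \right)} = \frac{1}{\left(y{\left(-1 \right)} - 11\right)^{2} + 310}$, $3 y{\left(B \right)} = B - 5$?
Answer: $\frac{13232376}{479} \approx 27625.0$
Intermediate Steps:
$y{\left(B \right)} = - \frac{5}{3} + \frac{B}{3}$ ($y{\left(B \right)} = \frac{B - 5}{3} = \frac{-5 + B}{3} = - \frac{5}{3} + \frac{B}{3}$)
$Q{\left(u \right)} = \frac{1}{479}$ ($Q{\left(u \right)} = \frac{1}{\left(\left(- \frac{5}{3} + \frac{1}{3} \left(-1\right)\right) - 11\right)^{2} + 310} = \frac{1}{\left(\left(- \frac{5}{3} - \frac{1}{3}\right) - 11\right)^{2} + 310} = \frac{1}{\left(-2 - 11\right)^{2} + 310} = \frac{1}{\left(-13\right)^{2} + 310} = \frac{1}{169 + 310} = \frac{1}{479}$)
$\left(Q{\left(150 \right)} - -27920\right) + K{\left(-353 \right)} = \left(\frac{1}{479} - -27920\right) - 295 = \left(\frac{1}{479} + 27920\right) - 295 = \frac{13373681}{479} - 295 = \frac{13232376}{479}$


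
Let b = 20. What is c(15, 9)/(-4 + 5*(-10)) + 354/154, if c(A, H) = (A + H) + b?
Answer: 3085/2079 ≈ 1.4839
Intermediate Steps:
c(A, H) = 20 + A + H (c(A, H) = (A + H) + 20 = 20 + A + H)
c(15, 9)/(-4 + 5*(-10)) + 354/154 = (20 + 15 + 9)/(-4 + 5*(-10)) + 354/154 = 44/(-4 - 50) + 354*(1/154) = 44/(-54) + 177/77 = 44*(-1/54) + 177/77 = -22/27 + 177/77 = 3085/2079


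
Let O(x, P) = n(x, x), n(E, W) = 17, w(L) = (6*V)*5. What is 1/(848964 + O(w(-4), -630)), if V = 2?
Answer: 1/848981 ≈ 1.1779e-6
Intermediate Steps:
w(L) = 60 (w(L) = (6*2)*5 = 12*5 = 60)
O(x, P) = 17
1/(848964 + O(w(-4), -630)) = 1/(848964 + 17) = 1/848981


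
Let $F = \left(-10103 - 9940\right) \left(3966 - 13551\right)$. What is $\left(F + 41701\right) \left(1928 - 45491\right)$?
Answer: $-8370798428928$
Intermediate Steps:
$F = 192112155$ ($F = \left(-20043\right) \left(-9585\right) = 192112155$)
$\left(F + 41701\right) \left(1928 - 45491\right) = \left(192112155 + 41701\right) \left(1928 - 45491\right) = 192153856 \left(-43563\right) = -8370798428928$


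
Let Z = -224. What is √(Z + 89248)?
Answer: 8*√1391 ≈ 298.37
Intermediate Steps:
√(Z + 89248) = √(-224 + 89248) = √89024 = 8*√1391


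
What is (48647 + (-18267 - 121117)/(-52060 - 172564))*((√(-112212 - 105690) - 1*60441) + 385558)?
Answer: 444086377488013/28078 + 1365927889*I*√217902/28078 ≈ 1.5816e+10 + 2.2709e+7*I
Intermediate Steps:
(48647 + (-18267 - 121117)/(-52060 - 172564))*((√(-112212 - 105690) - 1*60441) + 385558) = (48647 - 139384/(-224624))*((√(-217902) - 60441) + 385558) = (48647 - 139384*(-1/224624))*((I*√217902 - 60441) + 385558) = (48647 + 17423/28078)*((-60441 + I*√217902) + 385558) = 1365927889*(325117 + I*√217902)/28078 = 444086377488013/28078 + 1365927889*I*√217902/28078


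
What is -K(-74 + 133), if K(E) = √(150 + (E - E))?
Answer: -5*√6 ≈ -12.247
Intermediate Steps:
K(E) = 5*√6 (K(E) = √(150 + 0) = √150 = 5*√6)
-K(-74 + 133) = -5*√6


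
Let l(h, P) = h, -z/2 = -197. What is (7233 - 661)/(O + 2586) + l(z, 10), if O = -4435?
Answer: 721934/1849 ≈ 390.45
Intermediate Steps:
z = 394 (z = -2*(-197) = 394)
(7233 - 661)/(O + 2586) + l(z, 10) = (7233 - 661)/(-4435 + 2586) + 394 = 6572/(-1849) + 394 = 6572*(-1/1849) + 394 = -6572/1849 + 394 = 721934/1849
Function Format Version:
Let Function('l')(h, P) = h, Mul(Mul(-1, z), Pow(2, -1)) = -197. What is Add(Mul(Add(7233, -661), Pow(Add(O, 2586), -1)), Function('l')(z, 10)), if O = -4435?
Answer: Rational(721934, 1849) ≈ 390.45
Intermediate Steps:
z = 394 (z = Mul(-2, -197) = 394)
Add(Mul(Add(7233, -661), Pow(Add(O, 2586), -1)), Function('l')(z, 10)) = Add(Mul(Add(7233, -661), Pow(Add(-4435, 2586), -1)), 394) = Add(Mul(6572, Pow(-1849, -1)), 394) = Add(Mul(6572, Rational(-1, 1849)), 394) = Add(Rational(-6572, 1849), 394) = Rational(721934, 1849)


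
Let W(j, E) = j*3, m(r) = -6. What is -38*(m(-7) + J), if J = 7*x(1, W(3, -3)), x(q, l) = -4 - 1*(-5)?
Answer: -38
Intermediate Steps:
W(j, E) = 3*j
x(q, l) = 1 (x(q, l) = -4 + 5 = 1)
J = 7 (J = 7*1 = 7)
-38*(m(-7) + J) = -38*(-6 + 7) = -38*1 = -38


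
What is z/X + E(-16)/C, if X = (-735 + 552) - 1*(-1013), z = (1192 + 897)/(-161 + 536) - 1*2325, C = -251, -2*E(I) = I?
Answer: -110403143/39061875 ≈ -2.8264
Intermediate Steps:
E(I) = -I/2
z = -869786/375 (z = 2089/375 - 2325 = -869786/375 ≈ -2319.4)
X = 830 (X = -183 + 1013 = 830)
z/X + E(-16)/C = -869786/375/830 - ½*(-16)/(-251) = -869786/375*1/830 + 8*(-1/251) = -434893/155625 - 8/251 = -110403143/39061875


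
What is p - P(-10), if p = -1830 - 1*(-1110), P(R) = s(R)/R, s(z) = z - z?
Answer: -720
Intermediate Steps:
s(z) = 0
P(R) = 0 (P(R) = 0/R = 0)
p = -720 (p = -1830 + 1110 = -720)
p - P(-10) = -720 - 1*0 = -720 + 0 = -720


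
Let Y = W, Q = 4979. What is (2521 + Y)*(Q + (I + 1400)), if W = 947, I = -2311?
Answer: 14107824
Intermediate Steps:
Y = 947
(2521 + Y)*(Q + (I + 1400)) = (2521 + 947)*(4979 + (-2311 + 1400)) = 3468*(4979 - 911) = 3468*4068 = 14107824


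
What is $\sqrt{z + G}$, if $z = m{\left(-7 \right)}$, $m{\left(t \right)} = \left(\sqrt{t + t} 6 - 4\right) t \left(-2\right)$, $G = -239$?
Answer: $\sqrt{-295 + 84 i \sqrt{14}} \approx 8.2479 + 19.053 i$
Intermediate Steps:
$m{\left(t \right)} = - 2 t \left(-4 + 6 \sqrt{2} \sqrt{t}\right)$ ($m{\left(t \right)} = \left(\sqrt{2 t} 6 - 4\right) t \left(-2\right) = \left(\sqrt{2} \sqrt{t} 6 - 4\right) t \left(-2\right) = \left(6 \sqrt{2} \sqrt{t} - 4\right) t \left(-2\right) = \left(-4 + 6 \sqrt{2} \sqrt{t}\right) t \left(-2\right) = t \left(-4 + 6 \sqrt{2} \sqrt{t}\right) \left(-2\right) = - 2 t \left(-4 + 6 \sqrt{2} \sqrt{t}\right)$)
$z = -56 + 84 i \sqrt{14}$ ($z = 8 \left(-7\right) - 12 \sqrt{2} \left(-7\right)^{\frac{3}{2}} = -56 - 12 \sqrt{2} \left(- 7 i \sqrt{7}\right) = -56 + 84 i \sqrt{14} \approx -56.0 + 314.3 i$)
$\sqrt{z + G} = \sqrt{\left(-56 + 84 i \sqrt{14}\right) - 239} = \sqrt{-295 + 84 i \sqrt{14}}$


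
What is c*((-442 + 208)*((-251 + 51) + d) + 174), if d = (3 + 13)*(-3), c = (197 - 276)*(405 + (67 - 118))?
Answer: -1627788996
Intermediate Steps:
c = -27966 (c = -79*(405 - 51) = -79*354 = -27966)
d = -48 (d = 16*(-3) = -48)
c*((-442 + 208)*((-251 + 51) + d) + 174) = -27966*((-442 + 208)*((-251 + 51) - 48) + 174) = -27966*(-234*(-200 - 48) + 174) = -27966*(-234*(-248) + 174) = -27966*(58032 + 174) = -27966*58206 = -1627788996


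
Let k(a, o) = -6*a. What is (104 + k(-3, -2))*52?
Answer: 6344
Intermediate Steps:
(104 + k(-3, -2))*52 = (104 - 6*(-3))*52 = (104 + 18)*52 = 122*52 = 6344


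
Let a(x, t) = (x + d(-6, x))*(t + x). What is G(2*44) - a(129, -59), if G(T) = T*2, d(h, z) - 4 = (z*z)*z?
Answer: -150277364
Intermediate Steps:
d(h, z) = 4 + z³ (d(h, z) = 4 + (z*z)*z = 4 + z²*z = 4 + z³)
G(T) = 2*T
a(x, t) = (t + x)*(4 + x + x³) (a(x, t) = (x + (4 + x³))*(t + x) = (4 + x + x³)*(t + x) = (t + x)*(4 + x + x³))
G(2*44) - a(129, -59) = 2*(2*44) - (129² - 59*129 - 59*(4 + 129³) + 129*(4 + 129³)) = 2*88 - (16641 - 7611 - 59*(4 + 2146689) + 129*(4 + 2146689)) = 176 - (16641 - 7611 - 59*2146693 + 129*2146693) = 176 - (16641 - 7611 - 126654887 + 276923397) = 176 - 1*150277540 = 176 - 150277540 = -150277364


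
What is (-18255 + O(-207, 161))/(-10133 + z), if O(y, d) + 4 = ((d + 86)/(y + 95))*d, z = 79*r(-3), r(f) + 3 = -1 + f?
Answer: 99275/56992 ≈ 1.7419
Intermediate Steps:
r(f) = -4 + f (r(f) = -3 + (-1 + f) = -4 + f)
z = -553 (z = 79*(-4 - 3) = 79*(-7) = -553)
O(y, d) = -4 + d*(86 + d)/(95 + y) (O(y, d) = -4 + ((d + 86)/(y + 95))*d = -4 + ((86 + d)/(95 + y))*d = -4 + d*(86 + d)/(95 + y))
(-18255 + O(-207, 161))/(-10133 + z) = (-18255 + (-380 + 161² - 4*(-207) + 86*161)/(95 - 207))/(-10133 - 553) = (-18255 + (-380 + 25921 + 828 + 13846)/(-112))/(-10686) = (-18255 - 1/112*40215)*(-1/10686) = (-18255 - 5745/16)*(-1/10686) = -297825/16*(-1/10686) = 99275/56992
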